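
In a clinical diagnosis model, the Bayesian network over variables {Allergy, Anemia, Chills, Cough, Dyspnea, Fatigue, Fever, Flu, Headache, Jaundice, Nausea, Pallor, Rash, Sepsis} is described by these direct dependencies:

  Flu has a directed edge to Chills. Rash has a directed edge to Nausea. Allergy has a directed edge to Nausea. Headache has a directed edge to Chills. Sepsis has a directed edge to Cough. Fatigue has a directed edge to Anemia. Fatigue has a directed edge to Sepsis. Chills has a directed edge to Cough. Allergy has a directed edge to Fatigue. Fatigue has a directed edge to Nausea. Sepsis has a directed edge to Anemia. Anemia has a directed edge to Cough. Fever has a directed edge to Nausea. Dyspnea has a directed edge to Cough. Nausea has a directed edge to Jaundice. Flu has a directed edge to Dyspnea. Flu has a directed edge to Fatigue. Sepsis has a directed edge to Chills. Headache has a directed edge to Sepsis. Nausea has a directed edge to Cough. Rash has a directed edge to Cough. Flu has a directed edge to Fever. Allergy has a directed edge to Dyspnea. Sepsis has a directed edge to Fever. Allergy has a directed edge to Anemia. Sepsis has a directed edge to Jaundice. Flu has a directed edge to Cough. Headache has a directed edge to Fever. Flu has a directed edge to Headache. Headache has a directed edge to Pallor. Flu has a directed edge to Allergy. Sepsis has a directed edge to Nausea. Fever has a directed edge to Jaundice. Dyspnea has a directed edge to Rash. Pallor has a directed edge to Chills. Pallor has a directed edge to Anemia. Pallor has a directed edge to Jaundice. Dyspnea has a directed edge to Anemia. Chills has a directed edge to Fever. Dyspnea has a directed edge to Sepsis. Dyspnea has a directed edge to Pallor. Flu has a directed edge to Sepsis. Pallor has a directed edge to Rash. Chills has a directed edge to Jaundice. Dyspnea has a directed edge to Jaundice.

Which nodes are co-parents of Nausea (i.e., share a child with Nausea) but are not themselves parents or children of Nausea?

{Anemia, Chills, Dyspnea, Flu, Pallor}

Children of Nausea: Cough, Jaundice.
  Cough: Anemia, Chills, Dyspnea, Flu, Rash, Sepsis
  Jaundice: Chills, Dyspnea, Fever, Pallor, Sepsis
Excluding nodes already adjacent to Nausea (Allergy, Cough, Fatigue, Fever, Jaundice, Rash, Sepsis), the co-parent-only contribution is {Anemia, Chills, Dyspnea, Flu, Pallor}.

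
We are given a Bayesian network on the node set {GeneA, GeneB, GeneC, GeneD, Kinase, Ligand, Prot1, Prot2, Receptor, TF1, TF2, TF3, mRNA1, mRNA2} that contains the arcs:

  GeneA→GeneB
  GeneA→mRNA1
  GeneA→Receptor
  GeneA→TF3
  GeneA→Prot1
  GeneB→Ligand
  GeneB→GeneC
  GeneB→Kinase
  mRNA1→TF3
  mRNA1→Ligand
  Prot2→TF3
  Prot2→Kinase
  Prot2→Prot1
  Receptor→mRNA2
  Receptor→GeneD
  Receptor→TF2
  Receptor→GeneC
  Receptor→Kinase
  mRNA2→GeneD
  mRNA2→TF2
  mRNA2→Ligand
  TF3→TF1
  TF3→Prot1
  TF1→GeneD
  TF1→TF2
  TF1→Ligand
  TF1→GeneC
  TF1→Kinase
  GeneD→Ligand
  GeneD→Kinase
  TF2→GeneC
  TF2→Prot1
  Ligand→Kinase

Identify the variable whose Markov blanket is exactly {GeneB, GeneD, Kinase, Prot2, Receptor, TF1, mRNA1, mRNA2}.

Ligand

The target node must have every member of {GeneB, GeneD, Kinase, Prot2, Receptor, TF1, mRNA1, mRNA2} as a parent, child, or co-parent, and no others.
Parents of Ligand: GeneB, GeneD, TF1, mRNA1, mRNA2; children: Kinase; co-parents: GeneB, GeneD, Prot2, Receptor, TF1.
These exactly cover the given set, so the node is Ligand.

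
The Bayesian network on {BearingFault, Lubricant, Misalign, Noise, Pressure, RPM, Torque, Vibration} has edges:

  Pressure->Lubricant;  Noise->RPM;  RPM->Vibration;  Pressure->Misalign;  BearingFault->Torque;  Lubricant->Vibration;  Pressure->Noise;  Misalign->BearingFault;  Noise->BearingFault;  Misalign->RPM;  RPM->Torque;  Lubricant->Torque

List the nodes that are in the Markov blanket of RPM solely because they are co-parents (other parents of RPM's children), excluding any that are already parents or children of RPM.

Children of RPM: Torque, Vibration.
  Torque: BearingFault, Lubricant
  Vibration: Lubricant
Excluding nodes already adjacent to RPM (Misalign, Noise, Torque, Vibration), the co-parent-only contribution is {BearingFault, Lubricant}.

{BearingFault, Lubricant}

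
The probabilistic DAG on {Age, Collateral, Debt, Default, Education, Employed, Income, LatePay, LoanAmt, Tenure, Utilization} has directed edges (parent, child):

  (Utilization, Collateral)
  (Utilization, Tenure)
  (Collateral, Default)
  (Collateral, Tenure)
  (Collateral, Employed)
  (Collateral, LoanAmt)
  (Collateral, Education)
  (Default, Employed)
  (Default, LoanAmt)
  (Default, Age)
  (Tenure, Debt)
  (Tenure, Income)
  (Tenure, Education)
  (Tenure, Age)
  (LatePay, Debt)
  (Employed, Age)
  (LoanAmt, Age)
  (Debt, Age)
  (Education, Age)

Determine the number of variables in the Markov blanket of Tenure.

10

Recall MB(v) = parents ∪ children ∪ spouses, where spouses are the other parents of v's children.
Tenure's parents: Collateral, Utilization.
Ch(Tenure) = {Age, Debt, Education, Income}.
Co-parents of Tenure (other parents of its children):
  parents(Debt) \ {Tenure} = {LatePay}.
  Income has no other parent.
  parents(Education) \ {Tenure} = {Collateral}.
  Age's other parents are Debt, Default, Education, Employed, LoanAmt.
MB(Tenure) = {Age, Collateral, Debt, Default, Education, Employed, Income, LatePay, LoanAmt, Utilization}, which has 10 nodes.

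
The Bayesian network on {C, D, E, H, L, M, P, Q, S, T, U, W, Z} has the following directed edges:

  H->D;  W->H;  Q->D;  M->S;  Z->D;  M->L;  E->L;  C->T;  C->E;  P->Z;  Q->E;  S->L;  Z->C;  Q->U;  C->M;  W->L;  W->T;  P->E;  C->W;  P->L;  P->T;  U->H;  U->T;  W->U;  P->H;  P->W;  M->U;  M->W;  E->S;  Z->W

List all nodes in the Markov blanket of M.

Pa(M) = {C}.
M's children: L, S, U, W.
For each child, the remaining parents (spouses of M):
  W also has parents C, P, Z.
  S also has parent E.
  U also has parents Q, W.
  L's other parents are E, P, S, W.
Taking the union gives {C, E, L, P, Q, S, U, W, Z}.

{C, E, L, P, Q, S, U, W, Z}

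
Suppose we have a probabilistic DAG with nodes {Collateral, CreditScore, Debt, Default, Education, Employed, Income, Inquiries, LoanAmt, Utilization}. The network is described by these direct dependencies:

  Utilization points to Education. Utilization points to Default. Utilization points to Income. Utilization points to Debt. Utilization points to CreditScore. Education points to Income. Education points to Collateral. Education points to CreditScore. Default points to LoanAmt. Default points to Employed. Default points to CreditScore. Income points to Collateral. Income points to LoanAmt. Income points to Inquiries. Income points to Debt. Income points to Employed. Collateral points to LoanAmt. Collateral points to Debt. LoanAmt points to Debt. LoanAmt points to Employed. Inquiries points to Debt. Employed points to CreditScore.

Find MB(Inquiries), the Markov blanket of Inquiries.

{Collateral, Debt, Income, LoanAmt, Utilization}

Pa(Inquiries) = {Income}.
Ch(Inquiries) = {Debt}.
Co-parents of Inquiries (other parents of its children):
  parents(Debt) \ {Inquiries} = {Collateral, Income, LoanAmt, Utilization}.
Taking the union gives {Collateral, Debt, Income, LoanAmt, Utilization}.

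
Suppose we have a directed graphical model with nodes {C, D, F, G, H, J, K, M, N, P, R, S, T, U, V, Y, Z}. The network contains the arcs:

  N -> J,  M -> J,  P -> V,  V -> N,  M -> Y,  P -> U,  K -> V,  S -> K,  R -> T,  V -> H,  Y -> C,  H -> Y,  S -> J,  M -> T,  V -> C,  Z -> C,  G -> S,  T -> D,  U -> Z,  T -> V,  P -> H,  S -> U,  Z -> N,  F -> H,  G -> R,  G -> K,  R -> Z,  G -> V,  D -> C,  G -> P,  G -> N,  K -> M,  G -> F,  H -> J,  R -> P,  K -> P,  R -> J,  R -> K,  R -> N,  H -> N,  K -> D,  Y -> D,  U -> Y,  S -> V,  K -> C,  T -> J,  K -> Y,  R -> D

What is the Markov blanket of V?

{C, D, F, G, H, K, N, P, R, S, T, Y, Z}

By definition, MB(V) is built from V's parents, V's children, and the co-parents of V.
V has parents G, K, P, S, T.
V's children: C, H, N.
Parents of each child, excluding V:
  H's other parents are F, P.
  N also has parents G, H, R, Z.
  C also has parents D, K, Y, Z.
So the Markov blanket of V is {C, D, F, G, H, K, N, P, R, S, T, Y, Z}.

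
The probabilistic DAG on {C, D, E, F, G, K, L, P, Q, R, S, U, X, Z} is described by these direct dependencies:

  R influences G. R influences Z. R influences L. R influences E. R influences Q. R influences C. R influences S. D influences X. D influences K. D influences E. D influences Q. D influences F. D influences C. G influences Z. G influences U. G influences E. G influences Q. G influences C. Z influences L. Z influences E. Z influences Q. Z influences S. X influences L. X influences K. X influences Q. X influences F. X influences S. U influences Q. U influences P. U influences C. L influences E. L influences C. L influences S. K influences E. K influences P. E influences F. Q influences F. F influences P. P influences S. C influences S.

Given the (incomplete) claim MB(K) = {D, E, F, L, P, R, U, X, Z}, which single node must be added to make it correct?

G

K's parents: D, X.
K's children: E, P.
Parents of each child, excluding K:
  parents(E) \ {K} = {D, G, L, R, Z}.
  parents(P) \ {K} = {F, U}.
MB(K) = {D, E, F, G, L, P, R, U, X, Z}.
Comparing with the claimed set, G is missing.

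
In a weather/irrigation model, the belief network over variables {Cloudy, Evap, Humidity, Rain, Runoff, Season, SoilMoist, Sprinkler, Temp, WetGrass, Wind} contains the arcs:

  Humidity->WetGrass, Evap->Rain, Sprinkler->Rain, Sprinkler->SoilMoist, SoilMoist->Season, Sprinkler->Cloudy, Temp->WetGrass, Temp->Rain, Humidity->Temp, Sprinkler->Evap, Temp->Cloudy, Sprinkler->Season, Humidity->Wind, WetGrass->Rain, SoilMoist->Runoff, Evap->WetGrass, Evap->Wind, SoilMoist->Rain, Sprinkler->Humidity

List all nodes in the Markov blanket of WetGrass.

{Evap, Humidity, Rain, SoilMoist, Sprinkler, Temp}

Ch(WetGrass) = {Rain}.
WetGrass's parents: Evap, Humidity, Temp.
Co-parents of WetGrass (other parents of its children):
  Rain: Evap, SoilMoist, Sprinkler, Temp
Taking the union gives {Evap, Humidity, Rain, SoilMoist, Sprinkler, Temp}.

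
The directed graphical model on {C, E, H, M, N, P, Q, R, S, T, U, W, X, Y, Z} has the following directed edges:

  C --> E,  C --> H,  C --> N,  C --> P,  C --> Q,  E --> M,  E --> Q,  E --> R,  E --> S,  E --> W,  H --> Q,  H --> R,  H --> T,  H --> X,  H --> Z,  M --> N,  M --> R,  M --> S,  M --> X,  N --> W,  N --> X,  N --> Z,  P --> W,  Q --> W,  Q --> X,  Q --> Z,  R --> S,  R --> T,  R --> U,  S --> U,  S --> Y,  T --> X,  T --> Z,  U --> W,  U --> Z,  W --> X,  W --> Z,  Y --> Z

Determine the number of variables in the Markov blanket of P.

6

The Markov blanket of a node is its parents, its children, and the other parents of its children.
Pa(P) = {C}.
P has child W.
Co-parents of P (other parents of its children):
  W's other parents are E, N, Q, U.
MB(P) = {C, E, N, Q, U, W}, which has 6 nodes.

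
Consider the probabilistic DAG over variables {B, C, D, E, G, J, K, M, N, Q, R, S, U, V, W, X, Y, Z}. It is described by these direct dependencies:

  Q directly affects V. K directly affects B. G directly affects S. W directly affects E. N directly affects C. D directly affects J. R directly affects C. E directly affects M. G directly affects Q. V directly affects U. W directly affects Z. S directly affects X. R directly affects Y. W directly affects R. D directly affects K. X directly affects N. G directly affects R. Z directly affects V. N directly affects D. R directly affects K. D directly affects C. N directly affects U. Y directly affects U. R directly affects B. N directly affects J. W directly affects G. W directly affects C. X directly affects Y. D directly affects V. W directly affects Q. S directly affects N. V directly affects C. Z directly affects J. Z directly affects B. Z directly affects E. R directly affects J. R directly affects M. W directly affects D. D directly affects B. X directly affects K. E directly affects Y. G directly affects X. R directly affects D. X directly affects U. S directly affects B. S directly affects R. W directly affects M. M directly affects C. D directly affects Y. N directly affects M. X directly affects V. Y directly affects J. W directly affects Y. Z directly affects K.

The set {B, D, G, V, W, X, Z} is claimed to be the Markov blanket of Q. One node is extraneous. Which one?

B

Q has child V.
Pa(Q) = {G, W}.
Other parents of Q's children:
  V: D, X, Z
MB(Q) = {D, G, V, W, X, Z}.
B is neither a parent, child, nor co-parent of Q, so it does not belong.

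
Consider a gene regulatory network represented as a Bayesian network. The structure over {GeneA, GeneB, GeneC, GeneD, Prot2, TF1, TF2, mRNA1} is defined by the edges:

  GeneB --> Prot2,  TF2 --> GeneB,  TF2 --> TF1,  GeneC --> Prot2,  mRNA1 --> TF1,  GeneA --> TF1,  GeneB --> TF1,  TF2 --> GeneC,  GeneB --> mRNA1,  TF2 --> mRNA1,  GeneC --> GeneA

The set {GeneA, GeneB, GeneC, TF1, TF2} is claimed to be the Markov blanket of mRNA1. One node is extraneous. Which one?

GeneC

Recall MB(v) = parents ∪ children ∪ spouses, where spouses are the other parents of v's children.
Parents of mRNA1: GeneB, TF2.
Ch(mRNA1) = {TF1}.
Parents of each child, excluding mRNA1:
  TF1: GeneA, GeneB, TF2
MB(mRNA1) = {GeneA, GeneB, TF1, TF2}.
GeneC is neither a parent, child, nor co-parent of mRNA1, so it does not belong.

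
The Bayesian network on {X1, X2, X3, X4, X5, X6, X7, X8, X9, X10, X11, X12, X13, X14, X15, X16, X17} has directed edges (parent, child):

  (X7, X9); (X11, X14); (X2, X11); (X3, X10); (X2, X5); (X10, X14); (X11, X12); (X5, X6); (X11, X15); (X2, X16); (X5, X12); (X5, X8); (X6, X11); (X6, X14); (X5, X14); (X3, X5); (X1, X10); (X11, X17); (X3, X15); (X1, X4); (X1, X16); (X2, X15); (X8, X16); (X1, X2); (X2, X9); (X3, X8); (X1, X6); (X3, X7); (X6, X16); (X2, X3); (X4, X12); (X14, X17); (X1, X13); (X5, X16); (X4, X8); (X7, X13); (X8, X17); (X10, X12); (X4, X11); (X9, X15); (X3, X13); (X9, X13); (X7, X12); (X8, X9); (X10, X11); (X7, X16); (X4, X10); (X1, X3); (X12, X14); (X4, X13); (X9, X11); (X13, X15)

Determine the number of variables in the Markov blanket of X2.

Pa(X2) = {X1}.
X2 has children X3, X5, X9, X11, X15, X16.
For each child, the remaining parents (spouses of X2):
  X3: X1
  X5: X3
  X9: X7, X8
  X11: X4, X6, X9, X10
  X15: X3, X9, X11, X13
  X16: X1, X5, X6, X7, X8
MB(X2) = {X1, X3, X4, X5, X6, X7, X8, X9, X10, X11, X13, X15, X16}, which has 13 nodes.

13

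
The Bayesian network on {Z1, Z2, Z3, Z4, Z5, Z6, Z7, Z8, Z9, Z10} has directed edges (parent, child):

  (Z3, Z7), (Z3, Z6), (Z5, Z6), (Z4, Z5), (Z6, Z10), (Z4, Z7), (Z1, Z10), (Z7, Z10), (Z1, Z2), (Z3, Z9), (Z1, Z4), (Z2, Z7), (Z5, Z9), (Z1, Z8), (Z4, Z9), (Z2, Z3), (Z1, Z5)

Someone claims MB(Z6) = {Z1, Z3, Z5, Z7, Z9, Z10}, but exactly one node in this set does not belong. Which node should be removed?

The Markov blanket of a node is its parents, its children, and the other parents of its children.
Z6's parents: Z3, Z5.
Z6's children: Z10.
Parents of each child, excluding Z6:
  Z10: Z1, Z7
MB(Z6) = {Z1, Z3, Z5, Z7, Z10}.
Z9 is neither a parent, child, nor co-parent of Z6, so it does not belong.

Z9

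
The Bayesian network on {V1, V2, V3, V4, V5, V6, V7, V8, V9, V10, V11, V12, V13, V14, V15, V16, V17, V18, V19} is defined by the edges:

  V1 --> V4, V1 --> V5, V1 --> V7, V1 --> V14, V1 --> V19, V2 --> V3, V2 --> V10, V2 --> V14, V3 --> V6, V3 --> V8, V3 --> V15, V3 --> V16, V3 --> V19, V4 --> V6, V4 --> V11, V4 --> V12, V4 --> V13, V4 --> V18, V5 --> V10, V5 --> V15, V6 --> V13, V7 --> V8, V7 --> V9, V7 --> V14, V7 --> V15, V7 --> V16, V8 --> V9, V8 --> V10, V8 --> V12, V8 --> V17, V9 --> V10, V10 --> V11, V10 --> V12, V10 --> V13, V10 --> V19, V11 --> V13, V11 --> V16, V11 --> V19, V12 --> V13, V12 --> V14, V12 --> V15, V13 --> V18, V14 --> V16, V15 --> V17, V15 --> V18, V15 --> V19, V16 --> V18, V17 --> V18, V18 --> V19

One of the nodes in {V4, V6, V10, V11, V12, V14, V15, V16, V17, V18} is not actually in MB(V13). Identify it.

By definition, MB(V13) is built from V13's parents, V13's children, and the co-parents of V13.
V13 has child V18.
V13's parents: V4, V6, V10, V11, V12.
Parents of each child, excluding V13:
  V18's other parents are V4, V15, V16, V17.
MB(V13) = {V4, V6, V10, V11, V12, V15, V16, V17, V18}.
V14 is neither a parent, child, nor co-parent of V13, so it does not belong.

V14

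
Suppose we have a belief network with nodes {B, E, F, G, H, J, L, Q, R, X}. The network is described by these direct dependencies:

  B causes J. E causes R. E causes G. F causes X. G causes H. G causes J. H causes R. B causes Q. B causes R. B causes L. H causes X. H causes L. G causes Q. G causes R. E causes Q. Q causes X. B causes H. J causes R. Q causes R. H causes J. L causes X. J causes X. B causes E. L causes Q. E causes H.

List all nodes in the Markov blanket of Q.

{B, E, F, G, H, J, L, R, X}

Parents of Q: B, E, G, L.
Ch(Q) = {R, X}.
Parents of each child, excluding Q:
  R: B, E, G, H, J
  X: F, H, J, L
Union: {B, E, G, L} ∪ {R, X} ∪ {B, E, F, G, H, J, L} = {B, E, F, G, H, J, L, R, X}.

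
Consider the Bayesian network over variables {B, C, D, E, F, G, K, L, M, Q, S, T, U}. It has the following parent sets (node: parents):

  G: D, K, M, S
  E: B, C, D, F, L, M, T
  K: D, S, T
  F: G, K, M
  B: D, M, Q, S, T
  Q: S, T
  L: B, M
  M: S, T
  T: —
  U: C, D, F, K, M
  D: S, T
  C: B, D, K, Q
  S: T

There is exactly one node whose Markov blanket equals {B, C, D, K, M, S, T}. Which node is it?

Q

The target node must have every member of {B, C, D, K, M, S, T} as a parent, child, or co-parent, and no others.
Parents of Q: S, T; children: B, C; co-parents: B, D, K, M, S, T.
These exactly cover the given set, so the node is Q.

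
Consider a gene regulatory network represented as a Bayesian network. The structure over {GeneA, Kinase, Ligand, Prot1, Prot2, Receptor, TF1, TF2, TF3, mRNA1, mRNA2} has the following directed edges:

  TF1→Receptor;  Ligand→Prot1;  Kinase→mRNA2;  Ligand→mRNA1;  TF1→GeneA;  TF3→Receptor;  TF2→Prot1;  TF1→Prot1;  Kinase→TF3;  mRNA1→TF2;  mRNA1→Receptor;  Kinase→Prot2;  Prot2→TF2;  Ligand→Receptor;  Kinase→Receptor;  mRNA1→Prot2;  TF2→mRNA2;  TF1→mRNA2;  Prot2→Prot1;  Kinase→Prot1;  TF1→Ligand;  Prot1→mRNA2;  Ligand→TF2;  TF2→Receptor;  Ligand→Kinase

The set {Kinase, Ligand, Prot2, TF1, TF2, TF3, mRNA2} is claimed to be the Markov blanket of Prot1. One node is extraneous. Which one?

Children of Prot1: mRNA2.
Parents of Prot1: Kinase, Ligand, Prot2, TF1, TF2.
Other parents of Prot1's children:
  mRNA2: Kinase, TF1, TF2
MB(Prot1) = {Kinase, Ligand, Prot2, TF1, TF2, mRNA2}.
TF3 is neither a parent, child, nor co-parent of Prot1, so it does not belong.

TF3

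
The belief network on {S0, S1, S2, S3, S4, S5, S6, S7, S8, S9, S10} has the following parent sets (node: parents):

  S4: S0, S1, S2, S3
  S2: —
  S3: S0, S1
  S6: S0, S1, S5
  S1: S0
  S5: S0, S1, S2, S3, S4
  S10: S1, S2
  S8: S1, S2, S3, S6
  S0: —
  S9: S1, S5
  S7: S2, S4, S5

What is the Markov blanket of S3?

{S0, S1, S2, S4, S5, S6, S8}

By definition, MB(S3) is built from S3's parents, S3's children, and the co-parents of S3.
S3's children: S4, S5, S8.
S3's parents: S0, S1.
Other parents of S3's children:
  S4's other parents are S0, S1, S2.
  parents(S5) \ {S3} = {S0, S1, S2, S4}.
  parents(S8) \ {S3} = {S1, S2, S6}.
Union: {S0, S1} ∪ {S4, S5, S8} ∪ {S0, S1, S2, S4, S6} = {S0, S1, S2, S4, S5, S6, S8}.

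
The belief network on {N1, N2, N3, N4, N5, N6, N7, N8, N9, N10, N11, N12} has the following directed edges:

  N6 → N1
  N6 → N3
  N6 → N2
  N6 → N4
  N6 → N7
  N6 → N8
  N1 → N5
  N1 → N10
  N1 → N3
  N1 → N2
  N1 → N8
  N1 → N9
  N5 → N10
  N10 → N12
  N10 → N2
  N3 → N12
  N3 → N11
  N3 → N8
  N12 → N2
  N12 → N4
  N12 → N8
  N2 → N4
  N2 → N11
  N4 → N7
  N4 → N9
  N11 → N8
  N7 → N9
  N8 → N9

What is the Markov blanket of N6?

Pa(N6) = {}.
N6 has children N1, N2, N3, N4, N7, N8.
For each child, the remaining parents (spouses of N6):
  N1: no additional parents.
  N3 also has parent N1.
  N2's other parents are N1, N10, N12.
  N4's other parents are N2, N12.
  parents(N7) \ {N6} = {N4}.
  N8 also has parents N1, N3, N11, N12.
Taking the union gives {N1, N2, N3, N4, N7, N8, N10, N11, N12}.

{N1, N2, N3, N4, N7, N8, N10, N11, N12}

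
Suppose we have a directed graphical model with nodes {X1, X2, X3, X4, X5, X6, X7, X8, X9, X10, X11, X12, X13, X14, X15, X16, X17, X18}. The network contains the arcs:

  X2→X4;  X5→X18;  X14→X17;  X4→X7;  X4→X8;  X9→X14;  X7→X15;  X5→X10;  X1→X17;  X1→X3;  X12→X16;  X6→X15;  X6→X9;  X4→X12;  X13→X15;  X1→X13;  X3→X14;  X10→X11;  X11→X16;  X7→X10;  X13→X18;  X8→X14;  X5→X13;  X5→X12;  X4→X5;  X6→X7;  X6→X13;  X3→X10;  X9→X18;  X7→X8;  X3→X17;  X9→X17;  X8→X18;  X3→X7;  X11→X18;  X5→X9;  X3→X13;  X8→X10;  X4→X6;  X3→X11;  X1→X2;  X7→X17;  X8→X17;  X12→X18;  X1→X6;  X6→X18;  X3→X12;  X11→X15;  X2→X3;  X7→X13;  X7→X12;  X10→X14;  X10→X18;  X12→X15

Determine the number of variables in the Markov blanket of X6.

Parents of X6: X1, X4.
Ch(X6) = {X7, X9, X13, X15, X18}.
Co-parents of X6 (other parents of its children):
  X7's other parents are X3, X4.
  parents(X9) \ {X6} = {X5}.
  X13's other parents are X1, X3, X5, X7.
  X15's other parents are X7, X11, X12, X13.
  X18's other parents are X5, X8, X9, X10, X11, X12, X13.
MB(X6) = {X1, X3, X4, X5, X7, X8, X9, X10, X11, X12, X13, X15, X18}, which has 13 nodes.

13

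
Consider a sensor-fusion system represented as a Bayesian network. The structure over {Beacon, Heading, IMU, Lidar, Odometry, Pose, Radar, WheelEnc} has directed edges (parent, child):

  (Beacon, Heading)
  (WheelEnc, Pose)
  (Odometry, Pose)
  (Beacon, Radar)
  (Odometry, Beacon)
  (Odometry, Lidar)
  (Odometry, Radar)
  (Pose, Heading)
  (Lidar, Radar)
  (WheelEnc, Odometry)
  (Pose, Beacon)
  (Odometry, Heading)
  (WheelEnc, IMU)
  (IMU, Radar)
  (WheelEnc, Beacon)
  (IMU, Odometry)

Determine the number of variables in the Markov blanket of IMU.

5

The Markov blanket of a node is its parents, its children, and the other parents of its children.
Pa(IMU) = {WheelEnc}.
IMU's children: Odometry, Radar.
Other parents of IMU's children:
  Odometry's other parent is WheelEnc.
  parents(Radar) \ {IMU} = {Beacon, Lidar, Odometry}.
MB(IMU) = {Beacon, Lidar, Odometry, Radar, WheelEnc}, which has 5 nodes.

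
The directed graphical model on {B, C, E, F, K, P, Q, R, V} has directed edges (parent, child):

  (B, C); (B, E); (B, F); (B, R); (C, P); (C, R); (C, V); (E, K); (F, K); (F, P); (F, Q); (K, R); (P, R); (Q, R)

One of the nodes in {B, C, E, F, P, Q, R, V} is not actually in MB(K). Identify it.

K's parents: E, F.
K has child R.
Other parents of K's children:
  R's other parents are B, C, P, Q.
MB(K) = {B, C, E, F, P, Q, R}.
V is neither a parent, child, nor co-parent of K, so it does not belong.

V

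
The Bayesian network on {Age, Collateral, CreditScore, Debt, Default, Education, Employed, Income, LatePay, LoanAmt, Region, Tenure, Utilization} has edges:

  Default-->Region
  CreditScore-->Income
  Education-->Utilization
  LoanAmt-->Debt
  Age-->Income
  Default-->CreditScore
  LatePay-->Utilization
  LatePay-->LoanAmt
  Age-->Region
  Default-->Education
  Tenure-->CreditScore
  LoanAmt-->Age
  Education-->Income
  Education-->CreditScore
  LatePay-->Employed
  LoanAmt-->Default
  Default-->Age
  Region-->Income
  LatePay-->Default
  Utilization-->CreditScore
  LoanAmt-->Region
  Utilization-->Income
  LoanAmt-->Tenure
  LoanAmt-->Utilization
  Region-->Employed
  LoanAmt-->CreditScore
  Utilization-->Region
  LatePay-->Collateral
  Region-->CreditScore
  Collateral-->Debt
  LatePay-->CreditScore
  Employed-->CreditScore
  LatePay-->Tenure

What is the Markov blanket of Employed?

{CreditScore, Default, Education, LatePay, LoanAmt, Region, Tenure, Utilization}

Employed has parents LatePay, Region.
Employed's children: CreditScore.
Parents of each child, excluding Employed:
  parents(CreditScore) \ {Employed} = {Default, Education, LatePay, LoanAmt, Region, Tenure, Utilization}.
So the Markov blanket of Employed is {CreditScore, Default, Education, LatePay, LoanAmt, Region, Tenure, Utilization}.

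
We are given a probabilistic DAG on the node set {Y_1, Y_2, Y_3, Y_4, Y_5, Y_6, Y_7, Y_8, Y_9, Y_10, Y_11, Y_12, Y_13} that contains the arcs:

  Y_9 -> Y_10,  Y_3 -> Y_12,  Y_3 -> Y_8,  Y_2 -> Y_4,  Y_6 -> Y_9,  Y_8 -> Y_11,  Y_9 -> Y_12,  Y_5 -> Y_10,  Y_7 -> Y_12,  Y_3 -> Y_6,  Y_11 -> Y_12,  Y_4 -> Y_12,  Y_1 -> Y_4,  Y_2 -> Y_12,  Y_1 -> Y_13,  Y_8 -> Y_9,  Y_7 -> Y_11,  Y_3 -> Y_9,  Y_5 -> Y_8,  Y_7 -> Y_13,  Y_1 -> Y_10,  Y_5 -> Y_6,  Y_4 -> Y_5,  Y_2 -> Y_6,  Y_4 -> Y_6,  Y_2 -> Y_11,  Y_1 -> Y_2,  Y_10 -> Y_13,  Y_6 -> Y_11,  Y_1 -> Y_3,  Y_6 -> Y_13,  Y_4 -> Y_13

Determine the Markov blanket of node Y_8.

Recall MB(v) = parents ∪ children ∪ spouses, where spouses are the other parents of v's children.
Pa(Y_8) = {Y_3, Y_5}.
Y_8 has children Y_9, Y_11.
For each child, the remaining parents (spouses of Y_8):
  parents(Y_9) \ {Y_8} = {Y_3, Y_6}.
  parents(Y_11) \ {Y_8} = {Y_2, Y_6, Y_7}.
So the Markov blanket of Y_8 is {Y_2, Y_3, Y_5, Y_6, Y_7, Y_9, Y_11}.

{Y_2, Y_3, Y_5, Y_6, Y_7, Y_9, Y_11}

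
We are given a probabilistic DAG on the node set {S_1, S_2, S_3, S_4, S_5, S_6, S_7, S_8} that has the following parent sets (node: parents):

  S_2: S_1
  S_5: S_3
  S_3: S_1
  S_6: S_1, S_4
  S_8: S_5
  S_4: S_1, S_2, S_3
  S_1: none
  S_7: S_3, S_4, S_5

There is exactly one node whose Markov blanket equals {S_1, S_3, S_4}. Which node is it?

S_2

The target node must have every member of {S_1, S_3, S_4} as a parent, child, or co-parent, and no others.
Parents of S_2: S_1; children: S_4; co-parents: S_1, S_3.
These exactly cover the given set, so the node is S_2.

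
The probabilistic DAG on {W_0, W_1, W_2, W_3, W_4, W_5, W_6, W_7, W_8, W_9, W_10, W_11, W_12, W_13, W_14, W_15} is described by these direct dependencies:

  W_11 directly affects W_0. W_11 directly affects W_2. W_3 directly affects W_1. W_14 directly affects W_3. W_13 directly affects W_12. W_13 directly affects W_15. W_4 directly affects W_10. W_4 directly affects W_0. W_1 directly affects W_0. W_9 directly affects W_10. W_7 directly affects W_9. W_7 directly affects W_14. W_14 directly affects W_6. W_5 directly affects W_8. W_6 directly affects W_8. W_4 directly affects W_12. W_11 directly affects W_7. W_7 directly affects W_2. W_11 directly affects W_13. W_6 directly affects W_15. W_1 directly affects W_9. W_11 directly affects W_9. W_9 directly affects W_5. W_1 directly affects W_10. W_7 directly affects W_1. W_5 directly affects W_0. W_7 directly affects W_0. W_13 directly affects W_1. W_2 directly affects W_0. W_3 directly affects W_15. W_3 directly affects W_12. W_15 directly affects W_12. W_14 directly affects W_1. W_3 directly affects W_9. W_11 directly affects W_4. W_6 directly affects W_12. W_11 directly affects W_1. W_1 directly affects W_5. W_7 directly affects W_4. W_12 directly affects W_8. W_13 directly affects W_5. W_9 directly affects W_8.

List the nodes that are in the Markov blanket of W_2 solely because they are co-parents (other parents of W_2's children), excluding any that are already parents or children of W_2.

Children of W_2: W_0.
  parents(W_0) \ {W_2} = {W_1, W_4, W_5, W_7, W_11}.
Excluding nodes already adjacent to W_2 (W_0, W_7, W_11), the co-parent-only contribution is {W_1, W_4, W_5}.

{W_1, W_4, W_5}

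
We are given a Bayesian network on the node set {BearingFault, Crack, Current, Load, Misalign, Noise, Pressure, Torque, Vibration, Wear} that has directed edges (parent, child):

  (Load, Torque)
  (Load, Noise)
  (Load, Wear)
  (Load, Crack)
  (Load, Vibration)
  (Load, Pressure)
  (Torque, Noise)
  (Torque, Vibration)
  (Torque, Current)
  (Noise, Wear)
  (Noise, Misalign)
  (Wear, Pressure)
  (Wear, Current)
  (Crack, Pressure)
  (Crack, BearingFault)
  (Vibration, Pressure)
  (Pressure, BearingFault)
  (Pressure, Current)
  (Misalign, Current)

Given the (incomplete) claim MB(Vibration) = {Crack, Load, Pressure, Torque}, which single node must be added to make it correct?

Recall MB(v) = parents ∪ children ∪ spouses, where spouses are the other parents of v's children.
Pa(Vibration) = {Load, Torque}.
Children of Vibration: Pressure.
Other parents of Vibration's children:
  Pressure's other parents are Crack, Load, Wear.
MB(Vibration) = {Crack, Load, Pressure, Torque, Wear}.
Comparing with the claimed set, Wear is missing.

Wear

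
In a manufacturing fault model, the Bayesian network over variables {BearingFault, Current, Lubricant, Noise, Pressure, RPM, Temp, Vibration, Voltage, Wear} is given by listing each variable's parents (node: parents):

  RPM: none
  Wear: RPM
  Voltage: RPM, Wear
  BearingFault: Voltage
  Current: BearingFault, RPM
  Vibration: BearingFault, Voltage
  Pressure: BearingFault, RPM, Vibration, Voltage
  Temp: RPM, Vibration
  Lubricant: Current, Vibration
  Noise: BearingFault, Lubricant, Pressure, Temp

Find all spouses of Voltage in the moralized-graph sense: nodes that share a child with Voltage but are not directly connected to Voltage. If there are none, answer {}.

Children of Voltage: BearingFault, Pressure, Vibration.
  BearingFault: no additional parents.
  Vibration's other parent is BearingFault.
  Pressure's other parents are BearingFault, RPM, Vibration.
Excluding nodes already adjacent to Voltage (BearingFault, Pressure, RPM, Vibration, Wear), the co-parent-only contribution is {}.

{}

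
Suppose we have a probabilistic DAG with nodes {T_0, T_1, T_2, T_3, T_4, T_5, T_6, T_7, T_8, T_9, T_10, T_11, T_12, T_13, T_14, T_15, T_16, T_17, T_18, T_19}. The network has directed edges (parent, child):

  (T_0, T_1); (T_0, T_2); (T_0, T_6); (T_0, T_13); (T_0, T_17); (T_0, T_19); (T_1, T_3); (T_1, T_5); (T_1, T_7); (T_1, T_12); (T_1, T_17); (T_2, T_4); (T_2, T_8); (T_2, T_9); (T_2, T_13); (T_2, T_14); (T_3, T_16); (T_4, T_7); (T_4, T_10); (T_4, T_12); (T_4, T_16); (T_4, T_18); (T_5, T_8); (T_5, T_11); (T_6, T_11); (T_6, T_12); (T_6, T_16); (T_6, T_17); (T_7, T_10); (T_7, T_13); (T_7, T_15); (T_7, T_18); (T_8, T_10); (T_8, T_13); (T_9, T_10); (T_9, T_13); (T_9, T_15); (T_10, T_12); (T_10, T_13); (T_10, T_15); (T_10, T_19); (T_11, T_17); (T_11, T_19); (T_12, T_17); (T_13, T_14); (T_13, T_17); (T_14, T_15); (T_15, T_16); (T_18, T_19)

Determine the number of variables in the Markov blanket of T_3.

Parents of T_3: T_1.
Ch(T_3) = {T_16}.
Co-parents of T_3 (other parents of its children):
  T_16's other parents are T_4, T_6, T_15.
MB(T_3) = {T_1, T_4, T_6, T_15, T_16}, which has 5 nodes.

5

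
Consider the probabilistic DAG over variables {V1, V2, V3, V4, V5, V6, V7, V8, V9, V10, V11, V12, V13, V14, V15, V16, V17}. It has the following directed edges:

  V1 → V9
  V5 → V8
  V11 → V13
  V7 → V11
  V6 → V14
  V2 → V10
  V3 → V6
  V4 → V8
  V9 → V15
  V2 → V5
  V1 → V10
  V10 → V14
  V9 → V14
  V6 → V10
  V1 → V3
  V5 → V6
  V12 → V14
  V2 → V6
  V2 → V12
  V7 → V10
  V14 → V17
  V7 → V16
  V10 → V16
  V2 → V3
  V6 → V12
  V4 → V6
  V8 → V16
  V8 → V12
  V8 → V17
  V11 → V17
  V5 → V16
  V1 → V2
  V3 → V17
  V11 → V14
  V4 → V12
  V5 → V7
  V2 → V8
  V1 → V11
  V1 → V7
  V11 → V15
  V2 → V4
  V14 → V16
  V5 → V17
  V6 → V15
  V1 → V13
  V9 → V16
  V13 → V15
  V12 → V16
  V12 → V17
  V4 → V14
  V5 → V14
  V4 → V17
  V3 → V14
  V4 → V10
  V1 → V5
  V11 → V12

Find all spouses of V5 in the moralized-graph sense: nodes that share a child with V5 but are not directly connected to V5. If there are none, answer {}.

Children of V5: V6, V7, V8, V14, V16, V17.
  V6's other parents are V2, V3, V4.
  V7 also has parent V1.
  V8's other parents are V2, V4.
  parents(V14) \ {V5} = {V3, V4, V6, V9, V10, V11, V12}.
  V16 also has parents V7, V8, V9, V10, V12, V14.
  V17's other parents are V3, V4, V8, V11, V12, V14.
Excluding nodes already adjacent to V5 (V1, V2, V6, V7, V8, V14, V16, V17), the co-parent-only contribution is {V3, V4, V9, V10, V11, V12}.

{V3, V4, V9, V10, V11, V12}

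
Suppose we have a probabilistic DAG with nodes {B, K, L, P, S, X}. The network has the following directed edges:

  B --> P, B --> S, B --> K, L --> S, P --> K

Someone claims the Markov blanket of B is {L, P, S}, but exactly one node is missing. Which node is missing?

K

A node's Markov blanket = Pa ∪ Ch ∪ (parents of Ch other than the node itself).
Parents of B: none.
B's children: K, P, S.
Co-parents of B (other parents of its children):
  P: no additional parents.
  S's other parent is L.
  K also has parent P.
MB(B) = {K, L, P, S}.
Comparing with the claimed set, K is missing.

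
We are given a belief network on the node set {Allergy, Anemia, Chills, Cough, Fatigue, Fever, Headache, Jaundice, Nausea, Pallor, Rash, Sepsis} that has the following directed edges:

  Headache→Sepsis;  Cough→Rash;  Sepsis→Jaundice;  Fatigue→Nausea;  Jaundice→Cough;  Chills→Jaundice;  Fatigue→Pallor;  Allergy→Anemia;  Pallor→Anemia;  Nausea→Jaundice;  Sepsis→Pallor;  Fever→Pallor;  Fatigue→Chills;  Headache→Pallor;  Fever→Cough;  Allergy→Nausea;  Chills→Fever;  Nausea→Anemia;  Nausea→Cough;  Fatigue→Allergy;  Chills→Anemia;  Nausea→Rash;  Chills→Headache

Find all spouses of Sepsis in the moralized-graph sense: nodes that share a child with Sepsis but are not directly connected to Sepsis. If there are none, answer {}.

{Chills, Fatigue, Fever, Nausea}

Children of Sepsis: Jaundice, Pallor.
  Pallor's other parents are Fatigue, Fever, Headache.
  Jaundice's other parents are Chills, Nausea.
Excluding nodes already adjacent to Sepsis (Headache, Jaundice, Pallor), the co-parent-only contribution is {Chills, Fatigue, Fever, Nausea}.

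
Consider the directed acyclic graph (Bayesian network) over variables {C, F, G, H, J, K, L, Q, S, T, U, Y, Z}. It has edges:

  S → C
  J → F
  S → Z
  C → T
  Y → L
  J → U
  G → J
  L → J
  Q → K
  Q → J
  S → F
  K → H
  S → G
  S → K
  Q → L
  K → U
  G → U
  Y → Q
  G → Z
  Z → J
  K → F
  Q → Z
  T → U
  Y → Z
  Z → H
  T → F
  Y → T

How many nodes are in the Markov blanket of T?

8

By definition, MB(T) is built from T's parents, T's children, and the co-parents of T.
Ch(T) = {F, U}.
T has parents C, Y.
Parents of each child, excluding T:
  U's other parents are G, J, K.
  parents(F) \ {T} = {J, K, S}.
MB(T) = {C, F, G, J, K, S, U, Y}, which has 8 nodes.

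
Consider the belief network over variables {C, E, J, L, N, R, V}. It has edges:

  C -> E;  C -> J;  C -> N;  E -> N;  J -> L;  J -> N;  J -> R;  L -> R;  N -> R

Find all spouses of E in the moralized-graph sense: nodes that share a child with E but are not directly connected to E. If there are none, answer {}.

{J}

Children of E: N.
  N also has parents C, J.
Excluding nodes already adjacent to E (C, N), the co-parent-only contribution is {J}.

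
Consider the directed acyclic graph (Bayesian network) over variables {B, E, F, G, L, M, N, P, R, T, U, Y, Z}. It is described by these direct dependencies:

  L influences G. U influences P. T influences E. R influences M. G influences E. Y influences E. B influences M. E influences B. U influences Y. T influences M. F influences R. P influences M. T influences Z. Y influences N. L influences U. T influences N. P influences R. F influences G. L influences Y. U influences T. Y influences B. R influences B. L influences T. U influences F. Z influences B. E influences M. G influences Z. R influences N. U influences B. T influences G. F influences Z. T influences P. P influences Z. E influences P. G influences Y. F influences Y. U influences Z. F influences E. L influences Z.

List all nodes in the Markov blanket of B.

{E, M, P, R, T, U, Y, Z}

Recall MB(v) = parents ∪ children ∪ spouses, where spouses are the other parents of v's children.
B's children: M.
B has parents E, R, U, Y, Z.
Other parents of B's children:
  M also has parents E, P, R, T.
So the Markov blanket of B is {E, M, P, R, T, U, Y, Z}.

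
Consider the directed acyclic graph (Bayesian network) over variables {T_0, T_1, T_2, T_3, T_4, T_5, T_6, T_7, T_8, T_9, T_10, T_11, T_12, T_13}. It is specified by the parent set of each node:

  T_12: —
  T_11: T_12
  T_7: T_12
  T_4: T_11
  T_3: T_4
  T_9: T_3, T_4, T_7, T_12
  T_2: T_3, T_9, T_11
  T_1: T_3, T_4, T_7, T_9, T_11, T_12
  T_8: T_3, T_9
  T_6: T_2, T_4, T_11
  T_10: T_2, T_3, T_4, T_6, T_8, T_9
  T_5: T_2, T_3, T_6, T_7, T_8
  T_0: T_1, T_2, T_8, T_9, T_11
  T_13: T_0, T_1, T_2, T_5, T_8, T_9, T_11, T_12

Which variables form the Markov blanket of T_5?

T_5's children: T_13.
T_5's parents: T_2, T_3, T_6, T_7, T_8.
Parents of each child, excluding T_5:
  T_13: T_0, T_1, T_2, T_8, T_9, T_11, T_12
MB(T_5) = {T_0, T_1, T_2, T_3, T_6, T_7, T_8, T_9, T_11, T_12, T_13}.

{T_0, T_1, T_2, T_3, T_6, T_7, T_8, T_9, T_11, T_12, T_13}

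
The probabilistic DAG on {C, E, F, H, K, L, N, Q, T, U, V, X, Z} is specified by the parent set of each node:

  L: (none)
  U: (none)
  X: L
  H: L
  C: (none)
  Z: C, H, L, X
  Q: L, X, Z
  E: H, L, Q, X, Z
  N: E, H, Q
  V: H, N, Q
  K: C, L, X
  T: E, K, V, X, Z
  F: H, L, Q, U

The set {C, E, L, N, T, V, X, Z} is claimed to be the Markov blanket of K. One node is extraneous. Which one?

N

A node's Markov blanket = Pa ∪ Ch ∪ (parents of Ch other than the node itself).
Pa(K) = {C, L, X}.
Children of K: T.
Co-parents of K (other parents of its children):
  T: E, V, X, Z
MB(K) = {C, E, L, T, V, X, Z}.
N is neither a parent, child, nor co-parent of K, so it does not belong.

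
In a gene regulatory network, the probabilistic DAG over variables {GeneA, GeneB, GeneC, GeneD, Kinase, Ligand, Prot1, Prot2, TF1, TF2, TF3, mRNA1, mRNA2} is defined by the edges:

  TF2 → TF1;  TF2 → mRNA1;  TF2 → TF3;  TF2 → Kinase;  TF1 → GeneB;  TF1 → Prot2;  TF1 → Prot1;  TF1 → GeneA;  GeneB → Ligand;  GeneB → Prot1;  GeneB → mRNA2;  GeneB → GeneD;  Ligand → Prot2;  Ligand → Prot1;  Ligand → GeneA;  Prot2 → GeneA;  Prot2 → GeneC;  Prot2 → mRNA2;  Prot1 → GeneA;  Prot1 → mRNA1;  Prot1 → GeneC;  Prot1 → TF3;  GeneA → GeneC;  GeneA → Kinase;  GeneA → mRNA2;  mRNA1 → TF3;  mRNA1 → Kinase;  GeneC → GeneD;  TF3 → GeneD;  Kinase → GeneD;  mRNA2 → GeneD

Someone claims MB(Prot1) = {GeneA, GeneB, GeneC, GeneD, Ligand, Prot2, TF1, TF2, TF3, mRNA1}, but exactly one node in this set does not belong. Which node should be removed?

By definition, MB(Prot1) is built from Prot1's parents, Prot1's children, and the co-parents of Prot1.
Prot1's parents: GeneB, Ligand, TF1.
Children of Prot1: GeneA, GeneC, TF3, mRNA1.
Co-parents of Prot1 (other parents of its children):
  GeneA: Ligand, Prot2, TF1
  mRNA1: TF2
  GeneC: GeneA, Prot2
  TF3: TF2, mRNA1
MB(Prot1) = {GeneA, GeneB, GeneC, Ligand, Prot2, TF1, TF2, TF3, mRNA1}.
GeneD is neither a parent, child, nor co-parent of Prot1, so it does not belong.

GeneD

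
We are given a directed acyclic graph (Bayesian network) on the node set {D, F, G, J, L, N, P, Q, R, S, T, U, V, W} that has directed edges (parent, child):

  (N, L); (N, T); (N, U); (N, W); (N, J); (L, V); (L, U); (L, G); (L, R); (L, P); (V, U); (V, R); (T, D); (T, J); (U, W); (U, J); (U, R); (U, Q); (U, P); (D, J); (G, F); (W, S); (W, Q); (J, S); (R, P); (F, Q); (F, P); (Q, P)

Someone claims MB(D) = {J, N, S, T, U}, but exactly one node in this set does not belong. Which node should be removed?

S

Recall MB(v) = parents ∪ children ∪ spouses, where spouses are the other parents of v's children.
Pa(D) = {T}.
D's children: J.
Parents of each child, excluding D:
  J: N, T, U
MB(D) = {J, N, T, U}.
S is neither a parent, child, nor co-parent of D, so it does not belong.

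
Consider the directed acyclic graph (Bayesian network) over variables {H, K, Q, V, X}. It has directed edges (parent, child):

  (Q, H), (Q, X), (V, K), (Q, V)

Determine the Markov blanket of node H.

{Q}

H's children: none.
Pa(H) = {Q}.
H has no children, so there are no co-parents.
Union: {Q} ∪ {} ∪ {} = {Q}.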